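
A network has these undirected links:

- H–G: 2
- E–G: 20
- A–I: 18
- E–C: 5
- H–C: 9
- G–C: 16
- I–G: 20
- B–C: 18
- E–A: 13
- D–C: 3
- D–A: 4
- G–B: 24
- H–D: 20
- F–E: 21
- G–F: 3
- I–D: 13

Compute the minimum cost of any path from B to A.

Settle nodes by increasing distance from B:
B: 0
C: 18  (via B)
D: 21  (via C)
E: 23  (via C)
G: 24  (via B)
A: 25  (via D)
Shortest route: B → C → D → A = 25.

25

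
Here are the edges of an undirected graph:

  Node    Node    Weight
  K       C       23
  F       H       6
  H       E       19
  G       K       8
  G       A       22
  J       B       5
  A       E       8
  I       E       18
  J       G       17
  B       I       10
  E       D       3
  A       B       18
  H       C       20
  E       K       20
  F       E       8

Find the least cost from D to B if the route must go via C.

Shortest D→C: D → E → F → H → C = 37
Shortest C→B: C → K → G → J → B = 53
Total via C: 37 + 53 = 90.

90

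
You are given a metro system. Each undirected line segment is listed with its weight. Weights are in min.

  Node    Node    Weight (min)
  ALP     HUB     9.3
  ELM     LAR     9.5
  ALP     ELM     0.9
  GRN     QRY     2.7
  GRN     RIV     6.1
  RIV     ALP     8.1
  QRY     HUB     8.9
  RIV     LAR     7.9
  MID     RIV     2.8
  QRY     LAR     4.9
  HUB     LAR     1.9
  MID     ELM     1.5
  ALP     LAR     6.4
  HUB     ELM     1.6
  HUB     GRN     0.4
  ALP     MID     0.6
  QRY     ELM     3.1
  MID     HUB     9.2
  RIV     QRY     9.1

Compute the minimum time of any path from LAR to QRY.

Enumerating some paths:
LAR–HUB–GRN–QRY: 1.9+0.4+2.7 = 5
LAR–ALP–ELM–QRY: 6.4+0.9+3.1 = 10.4
LAR–HUB–ELM–QRY: 1.9+1.6+3.1 = 6.6
LAR–QRY: 4.9 = 4.9
The minimum is 4.9 min via LAR–QRY.

4.9 min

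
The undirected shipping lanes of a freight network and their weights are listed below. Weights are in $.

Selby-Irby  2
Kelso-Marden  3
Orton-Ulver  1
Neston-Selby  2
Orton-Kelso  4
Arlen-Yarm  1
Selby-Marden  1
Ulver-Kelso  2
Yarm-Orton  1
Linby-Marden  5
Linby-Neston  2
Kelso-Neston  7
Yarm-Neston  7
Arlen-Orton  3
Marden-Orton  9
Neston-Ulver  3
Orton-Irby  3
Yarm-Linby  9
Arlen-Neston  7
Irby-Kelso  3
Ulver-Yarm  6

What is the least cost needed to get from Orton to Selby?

Running Dijkstra from Orton:
Orton: 0
Yarm: 1  (via Orton)
Ulver: 1  (via Orton)
Arlen: 2  (via Yarm)
Irby: 3  (via Orton)
Kelso: 3  (via Ulver)
Neston: 4  (via Ulver)
Selby: 5  (via Irby)
Shortest route: Orton–Irby–Selby = $5.

$5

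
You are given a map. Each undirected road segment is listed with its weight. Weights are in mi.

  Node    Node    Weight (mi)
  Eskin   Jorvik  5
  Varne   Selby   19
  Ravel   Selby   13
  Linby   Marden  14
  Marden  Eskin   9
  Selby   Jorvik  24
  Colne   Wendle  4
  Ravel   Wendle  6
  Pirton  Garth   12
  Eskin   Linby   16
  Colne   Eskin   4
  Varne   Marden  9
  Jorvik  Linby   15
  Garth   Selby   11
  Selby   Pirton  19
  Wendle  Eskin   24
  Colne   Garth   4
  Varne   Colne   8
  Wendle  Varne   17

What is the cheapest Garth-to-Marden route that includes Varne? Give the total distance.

Best Garth to Varne: Garth–Colne–Varne costing 12
Best Varne to Marden: Varne–Marden costing 9
Total via Varne: 12 + 9 = 21 mi.

21 mi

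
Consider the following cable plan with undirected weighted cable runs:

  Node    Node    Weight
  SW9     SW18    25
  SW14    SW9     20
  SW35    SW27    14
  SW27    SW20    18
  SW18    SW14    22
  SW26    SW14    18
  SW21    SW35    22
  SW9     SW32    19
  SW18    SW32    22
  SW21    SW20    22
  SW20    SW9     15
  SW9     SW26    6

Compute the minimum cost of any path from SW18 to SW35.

Settle nodes by increasing distance from SW18:
SW18: 0
SW14: 22  (via SW18)
SW32: 22  (via SW18)
SW9: 25  (via SW18)
SW26: 31  (via SW9)
SW20: 40  (via SW9)
SW27: 58  (via SW20)
SW21: 62  (via SW20)
SW35: 72  (via SW27)
Shortest route: SW18–SW9–SW20–SW27–SW35 = 72.

72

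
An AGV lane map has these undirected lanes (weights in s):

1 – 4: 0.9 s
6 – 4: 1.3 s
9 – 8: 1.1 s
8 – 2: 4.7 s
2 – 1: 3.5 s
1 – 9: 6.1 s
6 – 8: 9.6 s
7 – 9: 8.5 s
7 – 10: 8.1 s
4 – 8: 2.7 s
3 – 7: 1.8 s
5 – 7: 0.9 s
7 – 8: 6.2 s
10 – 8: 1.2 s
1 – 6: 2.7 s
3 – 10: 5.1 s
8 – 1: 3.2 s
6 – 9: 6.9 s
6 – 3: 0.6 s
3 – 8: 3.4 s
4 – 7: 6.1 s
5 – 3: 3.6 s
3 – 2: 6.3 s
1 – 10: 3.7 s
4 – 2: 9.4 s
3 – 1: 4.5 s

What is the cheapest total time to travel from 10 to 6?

Compare a few routes:
10 - 8 - 4 - 6: 1.2+2.7+1.3 = 5.2
10 - 3 - 6: 5.1+0.6 = 5.7
The minimum is 5.2 s via 10 - 8 - 4 - 6.

5.2 s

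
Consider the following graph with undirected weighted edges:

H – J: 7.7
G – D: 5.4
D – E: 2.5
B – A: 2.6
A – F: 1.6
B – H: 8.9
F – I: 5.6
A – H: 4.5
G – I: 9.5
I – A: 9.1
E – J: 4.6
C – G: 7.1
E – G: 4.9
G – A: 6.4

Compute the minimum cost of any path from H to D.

14.8

Enumerating some paths:
H–A–G–D: 4.5+6.4+5.4 = 16.3
H–A–G–E–D: 4.5+6.4+4.9+2.5 = 18.3
H–J–E–D: 7.7+4.6+2.5 = 14.8
Cheapest is H–J–E–D at 14.8.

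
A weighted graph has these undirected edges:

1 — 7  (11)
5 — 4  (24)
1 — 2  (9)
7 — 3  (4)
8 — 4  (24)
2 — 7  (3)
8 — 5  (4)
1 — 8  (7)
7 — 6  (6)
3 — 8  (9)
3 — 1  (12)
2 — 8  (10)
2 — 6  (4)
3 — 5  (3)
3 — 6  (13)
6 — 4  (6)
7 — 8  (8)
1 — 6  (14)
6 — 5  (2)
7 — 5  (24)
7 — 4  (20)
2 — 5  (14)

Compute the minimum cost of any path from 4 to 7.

Shortest distances from 4:
4: 0
6: 6  (via 4)
5: 8  (via 6)
2: 10  (via 6)
3: 11  (via 5)
7: 12  (via 6)
Shortest route: 4–6–7 = 12.

12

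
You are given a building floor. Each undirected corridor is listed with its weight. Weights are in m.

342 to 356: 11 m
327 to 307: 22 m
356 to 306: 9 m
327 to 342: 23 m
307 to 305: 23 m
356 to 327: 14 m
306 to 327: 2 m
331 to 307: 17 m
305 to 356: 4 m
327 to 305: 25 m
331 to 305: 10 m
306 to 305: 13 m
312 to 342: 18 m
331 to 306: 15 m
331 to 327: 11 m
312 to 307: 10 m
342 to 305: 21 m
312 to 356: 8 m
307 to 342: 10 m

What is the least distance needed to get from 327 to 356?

11 m

Enumerating some paths:
327–306–305–356: 2+13+4 = 19
327–306–356: 2+9 = 11
327–356: 14 = 14
The minimum is 11 m via 327–306–356.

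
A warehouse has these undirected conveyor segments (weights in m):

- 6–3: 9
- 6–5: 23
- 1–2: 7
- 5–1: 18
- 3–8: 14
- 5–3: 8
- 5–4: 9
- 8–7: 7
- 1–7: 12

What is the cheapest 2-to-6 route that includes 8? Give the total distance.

49 m

Best 2 to 8: 2–1–7–8 costing 26
Best 8 to 6: 8–3–6 costing 23
Total via 8: 26 + 23 = 49 m.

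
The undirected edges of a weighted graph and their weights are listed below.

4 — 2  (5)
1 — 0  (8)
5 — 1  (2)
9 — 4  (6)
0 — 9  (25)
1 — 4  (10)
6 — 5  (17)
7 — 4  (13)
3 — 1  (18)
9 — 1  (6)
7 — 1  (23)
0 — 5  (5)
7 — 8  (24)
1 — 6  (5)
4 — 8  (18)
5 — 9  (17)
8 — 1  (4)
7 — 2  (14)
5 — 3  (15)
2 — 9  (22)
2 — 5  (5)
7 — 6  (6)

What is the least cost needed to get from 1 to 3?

17

Candidate routes:
1 - 5 - 3: 2+15 = 17
1 - 3: 18 = 18
The minimum is 17 via 1 - 5 - 3.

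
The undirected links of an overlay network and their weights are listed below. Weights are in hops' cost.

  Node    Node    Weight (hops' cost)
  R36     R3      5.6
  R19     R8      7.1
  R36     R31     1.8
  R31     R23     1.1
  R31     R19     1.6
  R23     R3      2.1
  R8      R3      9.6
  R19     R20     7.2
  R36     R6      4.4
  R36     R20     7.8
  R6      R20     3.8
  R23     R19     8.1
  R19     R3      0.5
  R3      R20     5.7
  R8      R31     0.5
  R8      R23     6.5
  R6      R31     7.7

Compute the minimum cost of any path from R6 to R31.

6.2 hops' cost

Settle nodes by increasing distance from R6:
R6: 0
R20: 3.8  (via R6)
R36: 4.4  (via R6)
R31: 6.2  (via R36)
Shortest route: R6–R36–R31 = 6.2 hops' cost.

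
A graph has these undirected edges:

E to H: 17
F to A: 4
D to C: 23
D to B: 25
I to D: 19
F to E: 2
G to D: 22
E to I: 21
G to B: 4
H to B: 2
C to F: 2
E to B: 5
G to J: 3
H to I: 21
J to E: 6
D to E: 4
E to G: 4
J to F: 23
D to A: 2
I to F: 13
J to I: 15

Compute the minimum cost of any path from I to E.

Running Dijkstra from I:
I: 0
F: 13  (via I)
C: 15  (via F)
E: 15  (via F)
Shortest route: I → F → E = 15.

15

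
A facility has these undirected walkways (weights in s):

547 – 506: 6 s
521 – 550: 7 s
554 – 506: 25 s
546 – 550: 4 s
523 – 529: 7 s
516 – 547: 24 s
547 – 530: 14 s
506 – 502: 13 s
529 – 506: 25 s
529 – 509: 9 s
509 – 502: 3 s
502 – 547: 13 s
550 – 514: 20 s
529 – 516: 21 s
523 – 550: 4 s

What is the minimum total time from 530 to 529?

39 s

Settle nodes by increasing distance from 530:
530: 0
547: 14  (via 530)
506: 20  (via 547)
502: 27  (via 547)
509: 30  (via 502)
516: 38  (via 547)
529: 39  (via 509)
Shortest route: 530 → 547 → 502 → 509 → 529 = 39 s.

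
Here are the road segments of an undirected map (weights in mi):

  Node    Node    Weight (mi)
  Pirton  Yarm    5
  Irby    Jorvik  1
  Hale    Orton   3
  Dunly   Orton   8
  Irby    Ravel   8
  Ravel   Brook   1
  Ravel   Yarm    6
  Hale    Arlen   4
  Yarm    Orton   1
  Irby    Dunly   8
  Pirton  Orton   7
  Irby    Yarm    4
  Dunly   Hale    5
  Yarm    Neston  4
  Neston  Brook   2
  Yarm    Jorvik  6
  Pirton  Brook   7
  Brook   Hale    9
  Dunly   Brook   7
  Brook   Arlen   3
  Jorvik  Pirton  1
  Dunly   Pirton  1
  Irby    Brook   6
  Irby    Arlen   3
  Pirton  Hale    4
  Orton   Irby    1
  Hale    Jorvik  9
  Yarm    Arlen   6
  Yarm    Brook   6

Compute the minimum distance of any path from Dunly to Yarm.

5 mi

Running Dijkstra from Dunly:
Dunly: 0
Pirton: 1  (via Dunly)
Jorvik: 2  (via Pirton)
Irby: 3  (via Jorvik)
Orton: 4  (via Irby)
Yarm: 5  (via Orton)
Shortest route: Dunly–Pirton–Jorvik–Irby–Orton–Yarm = 5 mi.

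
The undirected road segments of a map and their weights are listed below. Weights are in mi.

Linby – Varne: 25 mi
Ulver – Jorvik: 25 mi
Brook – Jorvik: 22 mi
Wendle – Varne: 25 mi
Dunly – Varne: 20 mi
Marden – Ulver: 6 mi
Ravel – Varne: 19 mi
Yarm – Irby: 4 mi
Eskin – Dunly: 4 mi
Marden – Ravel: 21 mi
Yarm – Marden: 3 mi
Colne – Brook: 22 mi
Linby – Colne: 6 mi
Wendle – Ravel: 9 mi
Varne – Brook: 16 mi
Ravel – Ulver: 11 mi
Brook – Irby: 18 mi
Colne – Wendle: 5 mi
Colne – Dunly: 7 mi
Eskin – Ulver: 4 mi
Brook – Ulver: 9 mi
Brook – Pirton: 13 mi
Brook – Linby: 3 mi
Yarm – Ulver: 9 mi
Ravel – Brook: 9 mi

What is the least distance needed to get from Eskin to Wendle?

16 mi

Running Dijkstra from Eskin:
Eskin: 0
Dunly: 4  (via Eskin)
Ulver: 4  (via Eskin)
Marden: 10  (via Ulver)
Colne: 11  (via Dunly)
Yarm: 13  (via Ulver)
Brook: 13  (via Ulver)
Ravel: 15  (via Ulver)
Linby: 16  (via Brook)
Wendle: 16  (via Colne)
Shortest route: Eskin → Dunly → Colne → Wendle = 16 mi.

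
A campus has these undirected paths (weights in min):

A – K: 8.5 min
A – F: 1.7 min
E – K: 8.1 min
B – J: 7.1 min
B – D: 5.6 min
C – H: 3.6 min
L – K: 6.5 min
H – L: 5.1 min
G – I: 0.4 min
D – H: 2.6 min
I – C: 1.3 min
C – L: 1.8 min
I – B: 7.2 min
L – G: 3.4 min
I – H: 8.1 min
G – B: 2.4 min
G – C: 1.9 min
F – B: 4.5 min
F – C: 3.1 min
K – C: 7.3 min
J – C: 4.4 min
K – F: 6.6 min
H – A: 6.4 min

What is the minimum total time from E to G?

Compare a few routes:
E–K–L–G: 8.1+6.5+3.4 = 18
E–K–C–I–G: 8.1+7.3+1.3+0.4 = 17.1
E–K–C–G: 8.1+7.3+1.9 = 17.3
Cheapest is E–K–C–I–G at 17.1 min.

17.1 min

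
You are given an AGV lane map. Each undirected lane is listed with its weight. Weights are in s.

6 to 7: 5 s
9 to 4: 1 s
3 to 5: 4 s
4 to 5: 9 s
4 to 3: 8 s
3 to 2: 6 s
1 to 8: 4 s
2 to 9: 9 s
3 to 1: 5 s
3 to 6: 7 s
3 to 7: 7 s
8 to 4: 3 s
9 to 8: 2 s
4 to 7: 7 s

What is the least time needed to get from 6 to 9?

13 s

Shortest distances from 6:
6: 0
7: 5  (via 6)
3: 7  (via 6)
5: 11  (via 3)
1: 12  (via 3)
4: 12  (via 7)
2: 13  (via 3)
9: 13  (via 4)
Shortest route: 6 → 7 → 4 → 9 = 13 s.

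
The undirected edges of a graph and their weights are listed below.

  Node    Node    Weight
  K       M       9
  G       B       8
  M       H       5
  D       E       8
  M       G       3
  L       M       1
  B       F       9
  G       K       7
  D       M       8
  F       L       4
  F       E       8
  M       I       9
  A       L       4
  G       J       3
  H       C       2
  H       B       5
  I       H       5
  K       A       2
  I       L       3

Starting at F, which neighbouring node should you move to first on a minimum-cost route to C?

Enumerating some paths:
F–B–H–C: 9+5+2 = 16
F–L–M–H–C: 4+1+5+2 = 12
F–L–I–H–C: 4+3+5+2 = 14
The minimum is 12 via F–L–M–H–C.
So from F the first move is to L.

L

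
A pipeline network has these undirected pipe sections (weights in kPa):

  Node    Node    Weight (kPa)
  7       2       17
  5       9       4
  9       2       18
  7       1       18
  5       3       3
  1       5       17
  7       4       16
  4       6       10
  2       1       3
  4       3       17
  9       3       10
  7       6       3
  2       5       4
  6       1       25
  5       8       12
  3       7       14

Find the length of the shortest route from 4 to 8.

Compare a few routes:
4 → 6 → 7 → 3 → 5 → 8: 10+3+14+3+12 = 42
4 → 3 → 5 → 8: 17+3+12 = 32
The minimum is 32 kPa via 4 → 3 → 5 → 8.

32 kPa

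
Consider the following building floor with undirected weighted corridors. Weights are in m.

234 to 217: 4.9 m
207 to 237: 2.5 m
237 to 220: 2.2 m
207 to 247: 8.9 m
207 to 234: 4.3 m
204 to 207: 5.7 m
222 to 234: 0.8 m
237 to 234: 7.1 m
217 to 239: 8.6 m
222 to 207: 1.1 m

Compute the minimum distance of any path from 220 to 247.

Running Dijkstra from 220:
220: 0
237: 2.2  (via 220)
207: 4.7  (via 237)
222: 5.8  (via 207)
234: 6.6  (via 222)
204: 10.4  (via 207)
217: 11.5  (via 234)
247: 13.6  (via 207)
Shortest route: 220 → 237 → 207 → 247 = 13.6 m.

13.6 m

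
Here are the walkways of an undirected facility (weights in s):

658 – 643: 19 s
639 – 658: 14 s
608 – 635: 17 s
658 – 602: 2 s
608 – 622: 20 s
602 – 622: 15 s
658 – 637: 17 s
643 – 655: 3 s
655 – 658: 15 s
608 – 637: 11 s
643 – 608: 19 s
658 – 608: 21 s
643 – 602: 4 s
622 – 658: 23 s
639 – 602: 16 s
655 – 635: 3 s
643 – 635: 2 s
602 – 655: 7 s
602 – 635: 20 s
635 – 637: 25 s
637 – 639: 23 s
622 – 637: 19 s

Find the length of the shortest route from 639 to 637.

Compare a few routes:
639 - 602 - 658 - 637: 16+2+17 = 35
639 - 637: 23 = 23
639 - 658 - 637: 14+17 = 31
The minimum is 23 s via 639 - 637.

23 s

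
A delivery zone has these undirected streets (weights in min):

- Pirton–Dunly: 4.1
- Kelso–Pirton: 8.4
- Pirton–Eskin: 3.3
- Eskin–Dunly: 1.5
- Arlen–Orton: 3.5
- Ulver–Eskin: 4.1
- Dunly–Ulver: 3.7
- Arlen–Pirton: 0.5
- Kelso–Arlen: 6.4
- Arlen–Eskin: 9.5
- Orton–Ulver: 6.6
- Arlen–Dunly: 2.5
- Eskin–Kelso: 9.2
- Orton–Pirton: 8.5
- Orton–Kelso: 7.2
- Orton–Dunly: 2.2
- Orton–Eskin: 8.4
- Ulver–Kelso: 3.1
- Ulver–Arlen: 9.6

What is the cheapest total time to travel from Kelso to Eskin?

Shortest distances from Kelso:
Kelso: 0
Ulver: 3.1  (via Kelso)
Arlen: 6.4  (via Kelso)
Dunly: 6.8  (via Ulver)
Pirton: 6.9  (via Arlen)
Orton: 7.2  (via Kelso)
Eskin: 7.2  (via Ulver)
Shortest route: Kelso–Ulver–Eskin = 7.2 min.

7.2 min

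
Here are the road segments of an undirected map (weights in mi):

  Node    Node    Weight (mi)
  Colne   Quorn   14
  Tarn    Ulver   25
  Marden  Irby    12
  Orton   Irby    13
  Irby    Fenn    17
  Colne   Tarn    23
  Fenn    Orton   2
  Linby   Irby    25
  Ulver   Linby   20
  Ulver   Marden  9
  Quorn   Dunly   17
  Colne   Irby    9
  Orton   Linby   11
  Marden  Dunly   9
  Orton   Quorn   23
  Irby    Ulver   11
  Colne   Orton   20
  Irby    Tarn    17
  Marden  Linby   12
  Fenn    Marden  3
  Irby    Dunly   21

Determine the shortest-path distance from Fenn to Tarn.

Compare a few routes:
Fenn–Irby–Tarn: 17+17 = 34
Fenn–Orton–Irby–Tarn: 2+13+17 = 32
Cheapest is Fenn–Orton–Irby–Tarn at 32 mi.

32 mi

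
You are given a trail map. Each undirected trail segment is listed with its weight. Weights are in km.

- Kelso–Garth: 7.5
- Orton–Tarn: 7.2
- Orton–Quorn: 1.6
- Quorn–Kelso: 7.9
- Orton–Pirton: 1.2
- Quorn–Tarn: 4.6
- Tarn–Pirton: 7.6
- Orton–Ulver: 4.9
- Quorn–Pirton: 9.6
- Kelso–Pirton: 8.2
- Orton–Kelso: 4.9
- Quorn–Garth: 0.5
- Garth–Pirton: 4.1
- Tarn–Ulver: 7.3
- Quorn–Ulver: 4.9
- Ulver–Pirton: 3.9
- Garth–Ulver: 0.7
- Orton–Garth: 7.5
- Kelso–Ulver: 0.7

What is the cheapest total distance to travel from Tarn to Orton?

Shortest distances from Tarn:
Tarn: 0
Quorn: 4.6  (via Tarn)
Garth: 5.1  (via Quorn)
Ulver: 5.8  (via Garth)
Orton: 6.2  (via Quorn)
Shortest route: Tarn → Quorn → Orton = 6.2 km.

6.2 km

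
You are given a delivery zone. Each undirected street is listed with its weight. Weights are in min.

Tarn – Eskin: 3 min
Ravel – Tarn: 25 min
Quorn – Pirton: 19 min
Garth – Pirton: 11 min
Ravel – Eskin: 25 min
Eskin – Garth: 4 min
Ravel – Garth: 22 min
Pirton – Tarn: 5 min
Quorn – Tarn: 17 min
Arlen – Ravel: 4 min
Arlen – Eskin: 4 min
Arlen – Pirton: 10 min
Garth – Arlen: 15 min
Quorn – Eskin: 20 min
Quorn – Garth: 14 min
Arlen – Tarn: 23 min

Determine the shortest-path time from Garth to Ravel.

12 min

Running Dijkstra from Garth:
Garth: 0
Eskin: 4  (via Garth)
Tarn: 7  (via Eskin)
Arlen: 8  (via Eskin)
Pirton: 11  (via Garth)
Ravel: 12  (via Arlen)
Shortest route: Garth → Eskin → Arlen → Ravel = 12 min.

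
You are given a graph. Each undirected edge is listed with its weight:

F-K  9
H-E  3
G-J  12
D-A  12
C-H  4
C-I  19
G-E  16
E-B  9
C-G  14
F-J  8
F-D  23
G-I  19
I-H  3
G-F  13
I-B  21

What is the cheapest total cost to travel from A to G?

48

Settle nodes by increasing distance from A:
A: 0
D: 12  (via A)
F: 35  (via D)
J: 43  (via F)
K: 44  (via F)
G: 48  (via F)
Shortest route: A → D → F → G = 48.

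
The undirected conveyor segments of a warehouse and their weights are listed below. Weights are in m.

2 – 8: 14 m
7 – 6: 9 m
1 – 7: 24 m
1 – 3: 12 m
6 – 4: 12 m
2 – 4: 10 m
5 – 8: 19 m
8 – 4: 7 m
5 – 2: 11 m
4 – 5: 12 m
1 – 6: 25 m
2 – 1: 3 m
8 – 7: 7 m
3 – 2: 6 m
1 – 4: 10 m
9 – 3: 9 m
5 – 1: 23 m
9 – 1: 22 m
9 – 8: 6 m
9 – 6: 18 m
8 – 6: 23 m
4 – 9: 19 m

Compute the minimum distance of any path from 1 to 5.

Enumerating some paths:
1 → 2 → 5: 3+11 = 14
1 → 5: 23 = 23
1 → 4 → 5: 10+12 = 22
1 → 2 → 4 → 5: 3+10+12 = 25
The minimum is 14 m via 1 → 2 → 5.

14 m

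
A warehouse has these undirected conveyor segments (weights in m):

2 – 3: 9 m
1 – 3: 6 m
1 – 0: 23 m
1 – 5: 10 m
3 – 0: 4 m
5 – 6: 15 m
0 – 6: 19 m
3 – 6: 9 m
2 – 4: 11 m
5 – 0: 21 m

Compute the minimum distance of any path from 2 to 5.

Compare a few routes:
2 → 3 → 6 → 5: 9+9+15 = 33
2 → 3 → 1 → 5: 9+6+10 = 25
The minimum is 25 m via 2 → 3 → 1 → 5.

25 m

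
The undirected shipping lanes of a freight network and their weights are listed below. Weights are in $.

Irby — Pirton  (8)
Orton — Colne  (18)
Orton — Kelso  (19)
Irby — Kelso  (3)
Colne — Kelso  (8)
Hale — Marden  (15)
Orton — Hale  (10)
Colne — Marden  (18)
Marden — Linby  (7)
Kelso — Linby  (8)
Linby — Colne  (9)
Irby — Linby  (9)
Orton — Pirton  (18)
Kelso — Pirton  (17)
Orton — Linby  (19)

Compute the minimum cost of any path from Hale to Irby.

Candidate routes:
Hale–Marden–Linby–Kelso–Irby: 15+7+8+3 = 33
Hale–Marden–Linby–Irby: 15+7+9 = 31
Hale–Orton–Kelso–Irby: 10+19+3 = 32
The minimum is $31 via Hale–Marden–Linby–Irby.

$31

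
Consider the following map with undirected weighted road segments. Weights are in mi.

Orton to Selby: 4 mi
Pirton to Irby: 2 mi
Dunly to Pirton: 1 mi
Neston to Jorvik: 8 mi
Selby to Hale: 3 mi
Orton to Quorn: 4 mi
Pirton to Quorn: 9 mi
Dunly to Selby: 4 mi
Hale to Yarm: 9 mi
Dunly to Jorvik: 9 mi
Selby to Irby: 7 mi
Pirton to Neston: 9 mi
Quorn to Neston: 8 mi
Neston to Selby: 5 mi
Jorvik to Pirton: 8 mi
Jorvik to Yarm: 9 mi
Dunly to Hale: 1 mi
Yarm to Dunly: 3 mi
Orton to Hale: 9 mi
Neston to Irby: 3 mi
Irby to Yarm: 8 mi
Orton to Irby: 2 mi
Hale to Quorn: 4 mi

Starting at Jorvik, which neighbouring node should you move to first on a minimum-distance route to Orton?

Compare a few routes:
Jorvik - Neston - Irby - Orton: 8+3+2 = 13
Jorvik - Pirton - Irby - Orton: 8+2+2 = 12
The minimum is 12 mi via Jorvik - Pirton - Irby - Orton.
So from Jorvik the first move is to Pirton.

Pirton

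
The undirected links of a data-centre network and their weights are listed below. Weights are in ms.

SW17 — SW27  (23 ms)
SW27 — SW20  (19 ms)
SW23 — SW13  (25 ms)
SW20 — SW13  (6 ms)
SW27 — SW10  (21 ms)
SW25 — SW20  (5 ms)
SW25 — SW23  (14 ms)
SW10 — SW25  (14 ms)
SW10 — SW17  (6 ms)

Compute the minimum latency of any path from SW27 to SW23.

Candidate routes:
SW27 → SW20 → SW13 → SW23: 19+6+25 = 50
SW27 → SW10 → SW25 → SW23: 21+14+14 = 49
SW27 → SW17 → SW10 → SW25 → SW23: 23+6+14+14 = 57
SW27 → SW20 → SW25 → SW23: 19+5+14 = 38
The minimum is 38 ms via SW27 → SW20 → SW25 → SW23.

38 ms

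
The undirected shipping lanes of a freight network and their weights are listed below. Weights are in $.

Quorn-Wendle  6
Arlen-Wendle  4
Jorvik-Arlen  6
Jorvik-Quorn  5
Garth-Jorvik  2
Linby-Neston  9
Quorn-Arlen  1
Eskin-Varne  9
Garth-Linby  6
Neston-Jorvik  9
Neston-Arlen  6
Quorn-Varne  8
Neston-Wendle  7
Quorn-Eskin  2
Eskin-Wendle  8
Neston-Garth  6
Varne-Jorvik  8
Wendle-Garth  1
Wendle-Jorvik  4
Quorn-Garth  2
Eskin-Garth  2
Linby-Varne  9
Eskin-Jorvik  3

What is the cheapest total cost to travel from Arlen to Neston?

$6

Enumerating some paths:
Arlen–Wendle–Garth–Neston: 4+1+6 = 11
Arlen–Quorn–Garth–Neston: 1+2+6 = 9
Arlen–Wendle–Neston: 4+7 = 11
Arlen–Neston: 6 = 6
Cheapest is Arlen–Neston at $6.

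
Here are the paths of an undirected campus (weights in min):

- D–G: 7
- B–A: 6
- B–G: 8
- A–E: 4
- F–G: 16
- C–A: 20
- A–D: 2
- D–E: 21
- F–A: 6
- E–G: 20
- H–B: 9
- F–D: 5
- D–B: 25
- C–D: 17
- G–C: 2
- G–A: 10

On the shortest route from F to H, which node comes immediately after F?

A

Compare a few routes:
F - D - A - B - H: 5+2+6+9 = 22
F - A - B - H: 6+6+9 = 21
Cheapest is F - A - B - H at 21 min.
So from F the first move is to A.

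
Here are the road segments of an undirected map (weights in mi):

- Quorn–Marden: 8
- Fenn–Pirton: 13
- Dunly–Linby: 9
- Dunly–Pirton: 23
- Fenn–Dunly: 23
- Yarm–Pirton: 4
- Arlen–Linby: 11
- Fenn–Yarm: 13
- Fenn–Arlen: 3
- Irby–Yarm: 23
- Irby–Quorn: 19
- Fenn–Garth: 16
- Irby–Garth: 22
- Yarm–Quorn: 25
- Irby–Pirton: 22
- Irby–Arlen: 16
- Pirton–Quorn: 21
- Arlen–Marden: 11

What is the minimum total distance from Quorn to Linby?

Settle nodes by increasing distance from Quorn:
Quorn: 0
Marden: 8  (via Quorn)
Irby: 19  (via Quorn)
Arlen: 19  (via Marden)
Pirton: 21  (via Quorn)
Fenn: 22  (via Arlen)
Yarm: 25  (via Quorn)
Linby: 30  (via Arlen)
Shortest route: Quorn–Marden–Arlen–Linby = 30 mi.

30 mi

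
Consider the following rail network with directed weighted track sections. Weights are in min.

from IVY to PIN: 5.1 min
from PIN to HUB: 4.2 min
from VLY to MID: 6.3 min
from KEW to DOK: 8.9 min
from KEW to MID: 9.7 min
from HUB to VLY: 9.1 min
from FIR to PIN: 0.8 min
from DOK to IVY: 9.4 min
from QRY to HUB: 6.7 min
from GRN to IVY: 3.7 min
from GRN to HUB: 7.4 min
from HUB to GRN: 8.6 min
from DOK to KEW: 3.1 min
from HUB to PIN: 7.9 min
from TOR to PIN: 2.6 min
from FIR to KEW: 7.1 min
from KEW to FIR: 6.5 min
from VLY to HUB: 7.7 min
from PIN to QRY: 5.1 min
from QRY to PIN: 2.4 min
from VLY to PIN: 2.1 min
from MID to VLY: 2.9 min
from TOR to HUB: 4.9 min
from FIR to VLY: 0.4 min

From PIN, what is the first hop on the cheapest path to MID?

HUB

Enumerating some paths:
PIN–QRY–HUB–VLY–MID: 5.1+6.7+9.1+6.3 = 27.2
PIN–HUB–VLY–MID: 4.2+9.1+6.3 = 19.6
The minimum is 19.6 min via PIN–HUB–VLY–MID.
So from PIN the first move is to HUB.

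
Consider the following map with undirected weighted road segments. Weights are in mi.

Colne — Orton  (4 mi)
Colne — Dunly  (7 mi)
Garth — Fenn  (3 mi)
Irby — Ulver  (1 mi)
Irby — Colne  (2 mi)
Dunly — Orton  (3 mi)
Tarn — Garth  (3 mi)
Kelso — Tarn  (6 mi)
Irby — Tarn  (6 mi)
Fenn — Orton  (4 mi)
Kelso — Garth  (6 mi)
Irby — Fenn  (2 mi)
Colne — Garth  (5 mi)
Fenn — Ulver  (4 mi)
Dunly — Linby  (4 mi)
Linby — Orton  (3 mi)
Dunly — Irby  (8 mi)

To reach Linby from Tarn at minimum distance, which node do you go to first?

Garth

Candidate routes:
Tarn → Irby → Fenn → Orton → Linby: 6+2+4+3 = 15
Tarn → Garth → Colne → Orton → Linby: 3+5+4+3 = 15
Tarn → Garth → Fenn → Orton → Linby: 3+3+4+3 = 13
Tarn → Irby → Colne → Orton → Linby: 6+2+4+3 = 15
Cheapest is Tarn → Garth → Fenn → Orton → Linby at 13 mi.
So from Tarn the first move is to Garth.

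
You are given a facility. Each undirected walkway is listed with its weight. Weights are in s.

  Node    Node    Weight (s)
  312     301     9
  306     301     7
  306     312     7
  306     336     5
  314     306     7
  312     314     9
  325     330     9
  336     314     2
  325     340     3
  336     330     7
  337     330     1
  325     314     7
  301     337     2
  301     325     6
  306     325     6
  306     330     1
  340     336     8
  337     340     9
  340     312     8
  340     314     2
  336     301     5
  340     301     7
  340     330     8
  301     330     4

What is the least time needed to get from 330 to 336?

6 s

Shortest distances from 330:
330: 0
306: 1  (via 330)
337: 1  (via 330)
301: 3  (via 337)
336: 6  (via 306)
Shortest route: 330–306–336 = 6 s.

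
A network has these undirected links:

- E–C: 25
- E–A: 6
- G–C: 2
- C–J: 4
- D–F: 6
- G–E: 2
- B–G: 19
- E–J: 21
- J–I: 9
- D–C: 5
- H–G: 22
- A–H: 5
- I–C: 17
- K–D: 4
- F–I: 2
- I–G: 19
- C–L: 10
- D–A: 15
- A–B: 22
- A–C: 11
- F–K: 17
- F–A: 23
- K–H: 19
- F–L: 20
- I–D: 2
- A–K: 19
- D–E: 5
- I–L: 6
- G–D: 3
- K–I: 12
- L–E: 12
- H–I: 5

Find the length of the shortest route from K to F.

8

Settle nodes by increasing distance from K:
K: 0
D: 4  (via K)
I: 6  (via D)
G: 7  (via D)
F: 8  (via I)
Shortest route: K → D → I → F = 8.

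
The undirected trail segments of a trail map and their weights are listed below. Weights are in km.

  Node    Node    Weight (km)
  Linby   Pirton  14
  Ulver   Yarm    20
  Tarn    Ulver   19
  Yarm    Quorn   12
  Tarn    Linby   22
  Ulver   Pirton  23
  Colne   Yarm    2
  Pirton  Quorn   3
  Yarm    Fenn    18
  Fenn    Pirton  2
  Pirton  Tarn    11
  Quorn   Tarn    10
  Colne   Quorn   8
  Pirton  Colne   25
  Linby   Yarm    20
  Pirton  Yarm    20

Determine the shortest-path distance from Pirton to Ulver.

Candidate routes:
Pirton → Tarn → Ulver: 11+19 = 30
Pirton → Ulver: 23 = 23
Cheapest is Pirton → Ulver at 23 km.

23 km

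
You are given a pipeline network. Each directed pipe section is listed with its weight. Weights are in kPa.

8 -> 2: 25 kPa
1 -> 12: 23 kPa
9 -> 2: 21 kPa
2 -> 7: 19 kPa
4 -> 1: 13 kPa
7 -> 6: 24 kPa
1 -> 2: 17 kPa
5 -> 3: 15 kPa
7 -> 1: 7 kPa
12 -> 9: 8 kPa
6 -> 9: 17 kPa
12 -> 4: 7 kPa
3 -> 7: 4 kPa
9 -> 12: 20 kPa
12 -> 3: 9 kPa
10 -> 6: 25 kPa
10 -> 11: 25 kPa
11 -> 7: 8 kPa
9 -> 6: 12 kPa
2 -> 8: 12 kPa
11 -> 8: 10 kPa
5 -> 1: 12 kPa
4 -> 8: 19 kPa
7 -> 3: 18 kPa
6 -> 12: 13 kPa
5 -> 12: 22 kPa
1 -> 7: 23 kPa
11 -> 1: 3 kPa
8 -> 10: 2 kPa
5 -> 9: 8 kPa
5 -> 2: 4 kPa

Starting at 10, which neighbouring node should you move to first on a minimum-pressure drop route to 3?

6

Enumerating some paths:
10 - 6 - 12 - 3: 25+13+9 = 47
10 - 11 - 7 - 3: 25+8+18 = 51
10 - 11 - 1 - 12 - 3: 25+3+23+9 = 60
Cheapest is 10 - 6 - 12 - 3 at 47 kPa.
So from 10 the first move is to 6.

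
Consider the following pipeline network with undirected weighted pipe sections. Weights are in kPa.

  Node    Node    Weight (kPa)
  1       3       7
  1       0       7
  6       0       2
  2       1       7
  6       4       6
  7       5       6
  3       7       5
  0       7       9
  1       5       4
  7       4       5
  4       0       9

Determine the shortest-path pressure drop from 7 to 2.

17 kPa

Candidate routes:
7 - 3 - 1 - 2: 5+7+7 = 19
7 - 0 - 1 - 2: 9+7+7 = 23
7 - 4 - 6 - 0 - 1 - 2: 5+6+2+7+7 = 27
7 - 5 - 1 - 2: 6+4+7 = 17
Cheapest is 7 - 5 - 1 - 2 at 17 kPa.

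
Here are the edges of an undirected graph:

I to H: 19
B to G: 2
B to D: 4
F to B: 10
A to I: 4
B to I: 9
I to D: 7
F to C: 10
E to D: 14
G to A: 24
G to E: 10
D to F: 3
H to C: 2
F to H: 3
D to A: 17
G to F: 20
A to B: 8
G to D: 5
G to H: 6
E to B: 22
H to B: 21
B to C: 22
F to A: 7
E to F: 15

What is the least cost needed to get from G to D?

5

Enumerating some paths:
G - D: 5 = 5
G - B - D: 2+4 = 6
Cheapest is G - D at 5.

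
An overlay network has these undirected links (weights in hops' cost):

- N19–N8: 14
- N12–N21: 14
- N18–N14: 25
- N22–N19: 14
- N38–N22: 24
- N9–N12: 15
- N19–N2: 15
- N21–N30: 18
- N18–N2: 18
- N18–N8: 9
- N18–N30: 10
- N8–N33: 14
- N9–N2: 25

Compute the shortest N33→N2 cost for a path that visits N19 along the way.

Shortest N33→N19: N33 → N8 → N19 = 28
Shortest N19→N2: N19 → N2 = 15
Total via N19: 28 + 15 = 43 hops' cost.

43 hops' cost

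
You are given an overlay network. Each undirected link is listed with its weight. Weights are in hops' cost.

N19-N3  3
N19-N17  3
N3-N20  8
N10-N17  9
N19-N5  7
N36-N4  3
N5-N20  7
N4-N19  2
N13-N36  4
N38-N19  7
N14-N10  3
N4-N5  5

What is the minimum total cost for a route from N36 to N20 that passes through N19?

Best N36 to N19: N36–N4–N19 costing 5
Shortest N19→N20: N19–N3–N20 = 11
Total via N19: 5 + 11 = 16 hops' cost.

16 hops' cost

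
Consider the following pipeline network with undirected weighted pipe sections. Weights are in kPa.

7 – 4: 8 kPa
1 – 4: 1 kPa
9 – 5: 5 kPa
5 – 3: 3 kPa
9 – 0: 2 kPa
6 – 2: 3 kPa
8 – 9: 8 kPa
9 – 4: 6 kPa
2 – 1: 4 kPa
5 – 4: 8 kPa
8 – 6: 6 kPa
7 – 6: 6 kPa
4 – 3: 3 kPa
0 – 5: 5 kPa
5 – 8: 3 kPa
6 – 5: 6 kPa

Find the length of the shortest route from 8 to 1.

10 kPa

Candidate routes:
8 - 5 - 3 - 4 - 1: 3+3+3+1 = 10
8 - 6 - 2 - 1: 6+3+4 = 13
8 - 5 - 4 - 1: 3+8+1 = 12
The minimum is 10 kPa via 8 - 5 - 3 - 4 - 1.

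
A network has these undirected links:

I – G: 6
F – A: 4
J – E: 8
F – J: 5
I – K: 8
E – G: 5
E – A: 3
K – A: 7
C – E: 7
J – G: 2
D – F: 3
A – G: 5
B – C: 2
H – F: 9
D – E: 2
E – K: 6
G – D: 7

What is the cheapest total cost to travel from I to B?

Shortest distances from I:
I: 0
G: 6  (via I)
J: 8  (via G)
K: 8  (via I)
A: 11  (via G)
E: 11  (via G)
D: 13  (via G)
F: 13  (via J)
C: 18  (via E)
B: 20  (via C)
Shortest route: I–G–E–C–B = 20.

20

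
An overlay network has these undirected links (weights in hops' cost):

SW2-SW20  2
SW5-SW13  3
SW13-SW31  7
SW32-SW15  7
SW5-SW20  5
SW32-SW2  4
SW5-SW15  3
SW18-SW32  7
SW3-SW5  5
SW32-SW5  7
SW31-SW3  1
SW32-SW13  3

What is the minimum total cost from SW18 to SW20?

Compare a few routes:
SW18–SW32–SW2–SW20: 7+4+2 = 13
SW18–SW32–SW13–SW5–SW20: 7+3+3+5 = 18
The minimum is 13 hops' cost via SW18–SW32–SW2–SW20.

13 hops' cost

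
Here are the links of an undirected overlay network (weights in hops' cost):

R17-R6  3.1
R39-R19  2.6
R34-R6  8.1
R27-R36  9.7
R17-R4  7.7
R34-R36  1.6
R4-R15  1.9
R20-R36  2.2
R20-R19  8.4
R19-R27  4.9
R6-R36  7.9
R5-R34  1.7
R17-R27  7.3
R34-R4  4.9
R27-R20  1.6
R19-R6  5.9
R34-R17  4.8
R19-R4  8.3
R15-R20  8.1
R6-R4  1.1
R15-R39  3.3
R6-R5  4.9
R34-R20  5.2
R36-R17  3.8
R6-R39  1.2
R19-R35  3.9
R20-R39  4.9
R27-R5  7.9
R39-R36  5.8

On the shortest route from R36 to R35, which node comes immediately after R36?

Compare a few routes:
R36 → R39 → R19 → R35: 5.8+2.6+3.9 = 12.3
R36 → R20 → R39 → R19 → R35: 2.2+4.9+2.6+3.9 = 13.6
R36 → R20 → R27 → R19 → R35: 2.2+1.6+4.9+3.9 = 12.6
Cheapest is R36 → R39 → R19 → R35 at 12.3 hops' cost.
So from R36 the first move is to R39.

R39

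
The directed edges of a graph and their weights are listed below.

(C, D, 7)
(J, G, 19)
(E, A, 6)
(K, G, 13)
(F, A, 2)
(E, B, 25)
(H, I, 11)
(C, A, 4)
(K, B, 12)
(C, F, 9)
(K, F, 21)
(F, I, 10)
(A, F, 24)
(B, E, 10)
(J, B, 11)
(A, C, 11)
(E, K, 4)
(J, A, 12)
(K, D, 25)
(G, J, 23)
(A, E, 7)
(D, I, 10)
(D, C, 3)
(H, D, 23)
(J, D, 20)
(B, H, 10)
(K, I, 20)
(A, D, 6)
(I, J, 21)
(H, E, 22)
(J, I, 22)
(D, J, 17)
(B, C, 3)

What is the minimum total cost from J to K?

23

Settle nodes by increasing distance from J:
J: 0
B: 11  (via J)
A: 12  (via J)
C: 14  (via B)
D: 18  (via A)
E: 19  (via A)
G: 19  (via J)
H: 21  (via B)
I: 22  (via J)
F: 23  (via C)
K: 23  (via E)
Shortest route: J → A → E → K = 23.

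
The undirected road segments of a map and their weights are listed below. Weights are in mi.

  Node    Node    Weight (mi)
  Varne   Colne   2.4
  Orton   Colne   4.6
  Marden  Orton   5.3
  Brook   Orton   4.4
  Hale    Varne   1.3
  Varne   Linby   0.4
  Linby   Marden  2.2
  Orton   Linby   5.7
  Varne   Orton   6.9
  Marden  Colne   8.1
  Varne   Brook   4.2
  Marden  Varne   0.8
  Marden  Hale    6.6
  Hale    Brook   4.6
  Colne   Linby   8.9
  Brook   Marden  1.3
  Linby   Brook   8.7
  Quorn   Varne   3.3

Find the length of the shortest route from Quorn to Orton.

9.4 mi

Candidate routes:
Quorn - Varne - Colne - Orton: 3.3+2.4+4.6 = 10.3
Quorn - Varne - Linby - Orton: 3.3+0.4+5.7 = 9.4
Quorn - Varne - Orton: 3.3+6.9 = 10.2
Quorn - Varne - Marden - Brook - Orton: 3.3+0.8+1.3+4.4 = 9.8
The minimum is 9.4 mi via Quorn - Varne - Linby - Orton.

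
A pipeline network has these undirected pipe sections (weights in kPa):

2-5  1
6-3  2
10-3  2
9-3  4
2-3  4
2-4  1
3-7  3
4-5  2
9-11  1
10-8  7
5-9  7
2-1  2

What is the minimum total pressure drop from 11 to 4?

10 kPa

Running Dijkstra from 11:
11: 0
9: 1  (via 11)
3: 5  (via 9)
6: 7  (via 3)
10: 7  (via 3)
5: 8  (via 9)
7: 8  (via 3)
2: 9  (via 3)
4: 10  (via 5)
Shortest route: 11 → 9 → 5 → 4 = 10 kPa.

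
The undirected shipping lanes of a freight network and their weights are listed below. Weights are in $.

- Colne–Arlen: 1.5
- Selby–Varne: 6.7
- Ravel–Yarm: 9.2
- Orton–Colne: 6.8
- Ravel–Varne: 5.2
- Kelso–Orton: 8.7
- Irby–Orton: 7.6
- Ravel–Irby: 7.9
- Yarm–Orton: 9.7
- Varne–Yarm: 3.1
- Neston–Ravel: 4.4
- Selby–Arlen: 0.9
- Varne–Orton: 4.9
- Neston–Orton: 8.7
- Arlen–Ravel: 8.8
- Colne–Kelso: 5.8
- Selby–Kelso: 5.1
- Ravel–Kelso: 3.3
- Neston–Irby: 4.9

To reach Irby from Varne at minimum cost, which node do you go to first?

Enumerating some paths:
Varne–Orton–Irby: 4.9+7.6 = 12.5
Varne–Orton–Neston–Irby: 4.9+8.7+4.9 = 18.5
Varne–Ravel–Neston–Irby: 5.2+4.4+4.9 = 14.5
Varne–Ravel–Irby: 5.2+7.9 = 13.1
The minimum is $12.5 via Varne–Orton–Irby.
So from Varne the first move is to Orton.

Orton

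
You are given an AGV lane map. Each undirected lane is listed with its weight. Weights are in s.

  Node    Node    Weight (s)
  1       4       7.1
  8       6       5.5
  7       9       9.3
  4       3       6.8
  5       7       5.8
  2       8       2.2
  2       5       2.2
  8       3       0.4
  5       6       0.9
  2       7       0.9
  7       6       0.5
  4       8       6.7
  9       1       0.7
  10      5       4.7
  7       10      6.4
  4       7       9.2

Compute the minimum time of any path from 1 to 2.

Enumerating some paths:
1 → 4 → 3 → 8 → 2: 7.1+6.8+0.4+2.2 = 16.5
1 → 9 → 7 → 6 → 5 → 2: 0.7+9.3+0.5+0.9+2.2 = 13.6
1 → 4 → 8 → 2: 7.1+6.7+2.2 = 16
1 → 9 → 7 → 2: 0.7+9.3+0.9 = 10.9
Cheapest is 1 → 9 → 7 → 2 at 10.9 s.

10.9 s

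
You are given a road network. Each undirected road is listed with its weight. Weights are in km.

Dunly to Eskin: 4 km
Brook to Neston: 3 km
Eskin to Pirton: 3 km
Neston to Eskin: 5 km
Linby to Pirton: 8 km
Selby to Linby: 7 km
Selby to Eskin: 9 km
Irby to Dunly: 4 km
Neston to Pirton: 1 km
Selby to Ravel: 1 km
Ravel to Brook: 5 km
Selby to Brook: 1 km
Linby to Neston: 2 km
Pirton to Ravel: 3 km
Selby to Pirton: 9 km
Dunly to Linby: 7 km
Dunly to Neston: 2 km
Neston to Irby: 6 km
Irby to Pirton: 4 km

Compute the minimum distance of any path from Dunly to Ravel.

6 km

Running Dijkstra from Dunly:
Dunly: 0
Neston: 2  (via Dunly)
Pirton: 3  (via Neston)
Irby: 4  (via Dunly)
Eskin: 4  (via Dunly)
Linby: 4  (via Neston)
Brook: 5  (via Neston)
Selby: 6  (via Brook)
Ravel: 6  (via Pirton)
Shortest route: Dunly–Neston–Pirton–Ravel = 6 km.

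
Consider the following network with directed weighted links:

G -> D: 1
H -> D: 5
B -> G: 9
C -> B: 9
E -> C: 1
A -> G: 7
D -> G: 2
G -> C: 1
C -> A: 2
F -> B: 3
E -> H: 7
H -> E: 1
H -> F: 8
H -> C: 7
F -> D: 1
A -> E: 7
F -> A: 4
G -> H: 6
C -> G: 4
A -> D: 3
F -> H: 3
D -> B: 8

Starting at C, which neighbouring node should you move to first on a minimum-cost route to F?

Compare a few routes:
C–G–H–F: 4+6+8 = 18
C–A–D–G–H–F: 2+3+2+6+8 = 21
The minimum is 18 via C–G–H–F.
So from C the first move is to G.

G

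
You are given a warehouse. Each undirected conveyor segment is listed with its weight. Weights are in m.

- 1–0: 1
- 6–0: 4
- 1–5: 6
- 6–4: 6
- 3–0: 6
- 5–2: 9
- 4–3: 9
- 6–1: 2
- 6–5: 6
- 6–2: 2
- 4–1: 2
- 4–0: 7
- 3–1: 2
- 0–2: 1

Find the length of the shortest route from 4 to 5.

8 m

Compare a few routes:
4–1–0–2–6–5: 2+1+1+2+6 = 12
4–1–5: 2+6 = 8
4–1–6–5: 2+2+6 = 10
Cheapest is 4–1–5 at 8 m.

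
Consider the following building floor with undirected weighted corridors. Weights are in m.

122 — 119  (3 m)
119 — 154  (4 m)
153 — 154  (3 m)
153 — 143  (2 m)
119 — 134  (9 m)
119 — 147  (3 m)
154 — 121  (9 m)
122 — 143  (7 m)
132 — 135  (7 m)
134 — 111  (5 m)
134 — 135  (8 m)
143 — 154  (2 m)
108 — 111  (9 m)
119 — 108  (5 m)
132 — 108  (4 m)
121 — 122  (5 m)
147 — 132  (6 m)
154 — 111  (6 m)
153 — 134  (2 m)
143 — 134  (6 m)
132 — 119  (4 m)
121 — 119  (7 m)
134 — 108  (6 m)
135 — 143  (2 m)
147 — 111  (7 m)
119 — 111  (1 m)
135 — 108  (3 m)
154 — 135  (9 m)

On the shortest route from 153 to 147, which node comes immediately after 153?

Candidate routes:
153–134–111–119–147: 2+5+1+3 = 11
153–154–119–147: 3+4+3 = 10
The minimum is 10 m via 153–154–119–147.
So from 153 the first move is to 154.

154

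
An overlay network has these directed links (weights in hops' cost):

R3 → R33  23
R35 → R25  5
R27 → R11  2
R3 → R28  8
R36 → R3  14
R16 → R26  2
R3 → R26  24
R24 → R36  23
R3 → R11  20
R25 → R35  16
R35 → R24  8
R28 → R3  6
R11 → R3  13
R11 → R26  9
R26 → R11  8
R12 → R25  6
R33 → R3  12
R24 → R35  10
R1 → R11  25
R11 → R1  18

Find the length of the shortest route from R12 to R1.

Candidate routes:
R12 → R25 → R35 → R24 → R36 → R3 → R26 → R11 → R1: 6+16+8+23+14+24+8+18 = 117
R12 → R25 → R35 → R24 → R36 → R3 → R11 → R1: 6+16+8+23+14+20+18 = 105
Cheapest is R12 → R25 → R35 → R24 → R36 → R3 → R11 → R1 at 105 hops' cost.

105 hops' cost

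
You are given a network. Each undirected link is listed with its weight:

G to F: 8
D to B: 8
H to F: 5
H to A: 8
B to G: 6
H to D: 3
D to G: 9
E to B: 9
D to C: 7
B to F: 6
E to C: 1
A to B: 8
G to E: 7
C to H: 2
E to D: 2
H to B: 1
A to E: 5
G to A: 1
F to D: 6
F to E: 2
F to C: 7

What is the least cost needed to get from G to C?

7

Enumerating some paths:
G → A → E → C: 1+5+1 = 7
G → E → C: 7+1 = 8
The minimum is 7 via G → A → E → C.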